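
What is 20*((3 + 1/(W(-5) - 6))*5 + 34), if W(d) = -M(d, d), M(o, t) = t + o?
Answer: 1005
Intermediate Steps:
M(o, t) = o + t
W(d) = -2*d (W(d) = -(d + d) = -2*d)
20*((3 + 1/(W(-5) - 6))*5 + 34) = 20*((3 + 1/(-2*(-5) - 6))*5 + 34) = 20*((3 + 1/(10 - 6))*5 + 34) = 20*((3 + 1/4)*5 + 34) = 20*((13/4)*5 + 34) = 20*(65/4 + 34) = 20*(201/4) = 1005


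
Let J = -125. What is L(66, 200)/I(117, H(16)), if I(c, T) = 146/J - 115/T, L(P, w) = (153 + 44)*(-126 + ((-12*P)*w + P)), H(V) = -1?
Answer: -1300692500/4743 ≈ -2.7423e+5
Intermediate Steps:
L(P, w) = -24822 + 197*P - 2364*P*w (L(P, w) = 197*(-126 + (-12*P*w + P)) = 197*(-126 + (P - 12*P*w)) = 197*(-126 + P - 12*P*w) = -24822 + 197*P - 2364*P*w)
I(c, T) = -146/125 - 115/T (I(c, T) = 146/(-125) - 115/T = 146*(-1/125) - 115/T = -146/125 - 115/T)
L(66, 200)/I(117, H(16)) = (-24822 + 197*66 - 2364*66*200)/(-146/125 - 115/(-1)) = (-24822 + 13002 - 31204800)/(-146/125 - 115*(-1)) = -31216620/(-146/125 + 115) = -31216620/14229/125 = -31216620*125/14229 = -1300692500/4743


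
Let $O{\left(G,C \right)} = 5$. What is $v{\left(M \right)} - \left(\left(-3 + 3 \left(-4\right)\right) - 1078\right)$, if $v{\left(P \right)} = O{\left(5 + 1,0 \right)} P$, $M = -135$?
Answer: $418$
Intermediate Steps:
$v{\left(P \right)} = 5 P$
$v{\left(M \right)} - \left(\left(-3 + 3 \left(-4\right)\right) - 1078\right) = 5 \left(-135\right) - \left(\left(-3 + 3 \left(-4\right)\right) - 1078\right) = -675 - \left(\left(-3 - 12\right) - 1078\right) = -675 - \left(-15 - 1078\right) = -675 - -1093 = -675 + 1093 = 418$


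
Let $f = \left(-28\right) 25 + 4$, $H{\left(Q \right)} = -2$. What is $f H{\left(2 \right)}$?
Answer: $1392$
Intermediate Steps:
$f = -696$ ($f = -700 + 4 = -696$)
$f H{\left(2 \right)} = \left(-696\right) \left(-2\right) = 1392$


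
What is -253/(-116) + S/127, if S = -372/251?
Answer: 8021729/3697732 ≈ 2.1694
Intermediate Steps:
S = -372/251 (S = -372*1/251 = -372/251 ≈ -1.4821)
-253/(-116) + S/127 = -253/(-116) - 372/251/127 = -253*(-1/116) - 372/251*1/127 = 253/116 - 372/31877 = 8021729/3697732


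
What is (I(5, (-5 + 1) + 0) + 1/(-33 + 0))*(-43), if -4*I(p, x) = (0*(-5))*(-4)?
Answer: 43/33 ≈ 1.3030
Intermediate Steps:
I(p, x) = 0 (I(p, x) = -0*(-5)*(-4)/4 = -0*(-4) = -¼*0 = 0)
(I(5, (-5 + 1) + 0) + 1/(-33 + 0))*(-43) = (0 + 1/(-33 + 0))*(-43) = (0 + 1/(-33))*(-43) = (0 - 1/33)*(-43) = -1/33*(-43) = 43/33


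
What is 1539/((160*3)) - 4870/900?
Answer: -635/288 ≈ -2.2049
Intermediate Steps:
1539/((160*3)) - 4870/900 = 1539/480 - 4870*1/900 = 1539*(1/480) - 487/90 = 513/160 - 487/90 = -635/288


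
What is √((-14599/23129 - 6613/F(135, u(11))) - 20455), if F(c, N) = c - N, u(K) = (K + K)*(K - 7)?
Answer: I*√24338809969114385/1087063 ≈ 143.51*I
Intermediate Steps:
u(K) = 2*K*(-7 + K) (u(K) = (2*K)*(-7 + K) = 2*K*(-7 + K))
√((-14599/23129 - 6613/F(135, u(11))) - 20455) = √((-14599/23129 - 6613/(135 - 2*11*(-7 + 11))) - 20455) = √((-14599*1/23129 - 6613/(135 - 2*11*4)) - 20455) = √((-14599/23129 - 6613/(135 - 1*88)) - 20455) = √((-14599/23129 - 6613/(135 - 88)) - 20455) = √((-14599/23129 - 6613/47) - 20455) = √(-153638230/1087063 - 20455) = √(-22389511895/1087063) = I*√24338809969114385/1087063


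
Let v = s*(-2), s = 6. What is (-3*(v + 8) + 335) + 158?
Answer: 505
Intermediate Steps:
v = -12 (v = 6*(-2) = -12)
(-3*(v + 8) + 335) + 158 = (-3*(-12 + 8) + 335) + 158 = (-3*(-4) + 335) + 158 = (12 + 335) + 158 = 347 + 158 = 505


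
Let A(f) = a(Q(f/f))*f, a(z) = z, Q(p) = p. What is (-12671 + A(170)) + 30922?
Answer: 18421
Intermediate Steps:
A(f) = f (A(f) = (f/f)*f = 1*f = f)
(-12671 + A(170)) + 30922 = (-12671 + 170) + 30922 = -12501 + 30922 = 18421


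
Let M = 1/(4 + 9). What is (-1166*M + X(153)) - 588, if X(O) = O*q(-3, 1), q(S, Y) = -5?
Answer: -18755/13 ≈ -1442.7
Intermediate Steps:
X(O) = -5*O (X(O) = O*(-5) = -5*O)
M = 1/13 ≈ 0.076923
(-1166*M + X(153)) - 588 = (-1166*1/13 - 5*153) - 588 = (-1166/13 - 765) - 588 = -11111/13 - 588 = -18755/13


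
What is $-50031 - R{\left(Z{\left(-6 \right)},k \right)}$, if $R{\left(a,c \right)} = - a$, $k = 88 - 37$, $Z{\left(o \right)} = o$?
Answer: $-50037$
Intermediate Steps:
$k = 51$
$-50031 - R{\left(Z{\left(-6 \right)},k \right)} = -50031 - \left(-1\right) \left(-6\right) = -50031 - 6 = -50037$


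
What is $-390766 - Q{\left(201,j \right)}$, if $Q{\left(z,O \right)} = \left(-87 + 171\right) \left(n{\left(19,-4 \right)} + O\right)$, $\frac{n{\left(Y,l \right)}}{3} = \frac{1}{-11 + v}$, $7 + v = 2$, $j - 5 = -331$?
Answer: $- \frac{1453465}{4} \approx -3.6337 \cdot 10^{5}$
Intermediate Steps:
$j = -326$ ($j = 5 - 331 = -326$)
$v = -5$ ($v = -7 + 2 = -5$)
$n{\left(Y,l \right)} = - \frac{3}{16}$ ($n{\left(Y,l \right)} = \frac{3}{-11 - 5} = \frac{3}{-16} = 3 \left(- \frac{1}{16}\right) = - \frac{3}{16}$)
$Q{\left(z,O \right)} = - \frac{63}{4} + 84 O$ ($Q{\left(z,O \right)} = \left(-87 + 171\right) \left(- \frac{3}{16} + O\right) = 84 \left(- \frac{3}{16} + O\right) = - \frac{63}{4} + 84 O$)
$-390766 - Q{\left(201,j \right)} = -390766 - \left(- \frac{63}{4} + 84 \left(-326\right)\right) = -390766 - \left(- \frac{63}{4} - 27384\right) = -390766 - - \frac{109599}{4} = -390766 + \frac{109599}{4} = - \frac{1453465}{4}$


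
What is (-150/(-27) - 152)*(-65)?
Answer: 85670/9 ≈ 9518.9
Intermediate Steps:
(-150/(-27) - 152)*(-65) = (-150*(-1/27) - 152)*(-65) = (50/9 - 152)*(-65) = -1318/9*(-65) = 85670/9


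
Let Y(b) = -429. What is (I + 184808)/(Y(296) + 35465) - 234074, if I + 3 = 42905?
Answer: -4100394477/17518 ≈ -2.3407e+5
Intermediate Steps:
I = 42902 (I = -3 + 42905 = 42902)
(I + 184808)/(Y(296) + 35465) - 234074 = (42902 + 184808)/(-429 + 35465) - 234074 = 227710/35036 - 234074 = 227710*(1/35036) - 234074 = 113855/17518 - 234074 = -4100394477/17518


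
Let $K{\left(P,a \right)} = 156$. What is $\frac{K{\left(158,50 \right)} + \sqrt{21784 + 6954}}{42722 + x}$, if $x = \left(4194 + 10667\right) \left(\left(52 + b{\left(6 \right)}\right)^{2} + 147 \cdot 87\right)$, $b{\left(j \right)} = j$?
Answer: $\frac{156}{240092455} + \frac{\sqrt{28738}}{240092455} \approx 1.3558 \cdot 10^{-6}$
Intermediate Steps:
$x = 240049733$ ($x = \left(4194 + 10667\right) \left(\left(52 + 6\right)^{2} + 147 \cdot 87\right) = 14861 \left(58^{2} + 12789\right) = 14861 \left(3364 + 12789\right) = 14861 \cdot 16153 = 240049733$)
$\frac{K{\left(158,50 \right)} + \sqrt{21784 + 6954}}{42722 + x} = \frac{156 + \sqrt{21784 + 6954}}{42722 + 240049733} = \frac{156 + \sqrt{28738}}{240092455} = \left(156 + \sqrt{28738}\right) \frac{1}{240092455} = \frac{156}{240092455} + \frac{\sqrt{28738}}{240092455}$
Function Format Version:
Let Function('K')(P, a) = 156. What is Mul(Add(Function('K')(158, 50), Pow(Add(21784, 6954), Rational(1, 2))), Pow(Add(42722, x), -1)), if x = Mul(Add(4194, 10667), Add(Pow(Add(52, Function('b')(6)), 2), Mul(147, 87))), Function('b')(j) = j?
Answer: Add(Rational(156, 240092455), Mul(Rational(1, 240092455), Pow(28738, Rational(1, 2)))) ≈ 1.3558e-6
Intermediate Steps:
x = 240049733 (x = Mul(Add(4194, 10667), Add(Pow(Add(52, 6), 2), Mul(147, 87))) = Mul(14861, Add(Pow(58, 2), 12789)) = Mul(14861, Add(3364, 12789)) = Mul(14861, 16153) = 240049733)
Mul(Add(Function('K')(158, 50), Pow(Add(21784, 6954), Rational(1, 2))), Pow(Add(42722, x), -1)) = Mul(Add(156, Pow(Add(21784, 6954), Rational(1, 2))), Pow(Add(42722, 240049733), -1)) = Mul(Add(156, Pow(28738, Rational(1, 2))), Pow(240092455, -1)) = Mul(Add(156, Pow(28738, Rational(1, 2))), Rational(1, 240092455)) = Add(Rational(156, 240092455), Mul(Rational(1, 240092455), Pow(28738, Rational(1, 2))))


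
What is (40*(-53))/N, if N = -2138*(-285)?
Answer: -212/60933 ≈ -0.0034792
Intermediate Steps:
N = 609330
(40*(-53))/N = (40*(-53))/609330 = -2120*1/609330 = -212/60933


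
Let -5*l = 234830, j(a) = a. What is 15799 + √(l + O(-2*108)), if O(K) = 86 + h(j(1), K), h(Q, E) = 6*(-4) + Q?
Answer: 15799 + I*√46903 ≈ 15799.0 + 216.57*I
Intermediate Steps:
h(Q, E) = -24 + Q
O(K) = 63 (O(K) = 86 + (-24 + 1) = 86 - 23 = 63)
l = -46966 (l = -⅕*234830 = -46966)
15799 + √(l + O(-2*108)) = 15799 + √(-46966 + 63) = 15799 + √(-46903) = 15799 + I*√46903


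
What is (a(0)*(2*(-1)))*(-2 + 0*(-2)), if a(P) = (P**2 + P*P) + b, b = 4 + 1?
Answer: 20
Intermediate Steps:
b = 5
a(P) = 5 + 2*P**2 (a(P) = (P**2 + P*P) + 5 = (P**2 + P**2) + 5 = 2*P**2 + 5 = 5 + 2*P**2)
(a(0)*(2*(-1)))*(-2 + 0*(-2)) = ((5 + 2*0**2)*(2*(-1)))*(-2 + 0*(-2)) = ((5 + 2*0)*(-2))*(-2 + 0) = ((5 + 0)*(-2))*(-2) = (5*(-2))*(-2) = -10*(-2) = 20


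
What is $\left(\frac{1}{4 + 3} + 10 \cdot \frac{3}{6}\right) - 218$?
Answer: $- \frac{1490}{7} \approx -212.86$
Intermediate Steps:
$\left(\frac{1}{4 + 3} + 10 \cdot \frac{3}{6}\right) - 218 = \left(\frac{1}{7} + 10 \cdot 3 \cdot \frac{1}{6}\right) - 218 = \left(\frac{1}{7} + 10 \cdot \frac{1}{2}\right) - 218 = \left(\frac{1}{7} + 5\right) - 218 = \frac{36}{7} - 218 = - \frac{1490}{7}$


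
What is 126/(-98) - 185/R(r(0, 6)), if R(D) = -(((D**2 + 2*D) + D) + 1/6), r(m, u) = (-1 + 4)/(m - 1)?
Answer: 7761/7 ≈ 1108.7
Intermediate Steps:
r(m, u) = 3/(-1 + m)
R(D) = -1/6 - D**2 - 3*D (R(D) = -((D**2 + 3*D) + 1*(1/6)) = -((D**2 + 3*D) + 1/6) = -(1/6 + D**2 + 3*D) = -1/6 - D**2 - 3*D)
126/(-98) - 185/R(r(0, 6)) = 126/(-98) - 185/(-1/6 - (3/(-1 + 0))**2 - 9/(-1 + 0)) = 126*(-1/98) - 185/(-1/6 - (3/(-1))**2 - 9/(-1)) = -9/7 - 185/(-1/6 - (3*(-1))**2 - 9*(-1)) = -9/7 - 185/(-1/6 - 1*(-3)**2 - 3*(-3)) = -9/7 - 185/(-1/6 - 1*9 + 9) = -9/7 - 185/(-1/6 - 9 + 9) = -9/7 - 185/(-1/6) = -9/7 - 185*(-6) = -9/7 + 1110 = 7761/7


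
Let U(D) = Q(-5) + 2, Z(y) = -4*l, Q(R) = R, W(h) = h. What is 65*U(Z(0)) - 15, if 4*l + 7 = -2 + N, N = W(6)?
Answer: -210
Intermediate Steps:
N = 6
l = -3/4 (l = -7/4 + (-2 + 6)/4 = -7/4 + (1/4)*4 = -7/4 + 1 = -3/4 ≈ -0.75000)
Z(y) = 3 (Z(y) = -4*(-3/4) = 3)
U(D) = -3 (U(D) = -5 + 2 = -3)
65*U(Z(0)) - 15 = 65*(-3) - 15 = -195 - 15 = -210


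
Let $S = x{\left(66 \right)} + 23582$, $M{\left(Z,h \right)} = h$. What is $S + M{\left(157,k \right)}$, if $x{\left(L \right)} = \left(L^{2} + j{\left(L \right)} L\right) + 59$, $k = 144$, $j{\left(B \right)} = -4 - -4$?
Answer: $28141$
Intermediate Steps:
$j{\left(B \right)} = 0$ ($j{\left(B \right)} = -4 + 4 = 0$)
$x{\left(L \right)} = 59 + L^{2}$ ($x{\left(L \right)} = \left(L^{2} + 0 L\right) + 59 = \left(L^{2} + 0\right) + 59 = L^{2} + 59 = 59 + L^{2}$)
$S = 27997$ ($S = \left(59 + 66^{2}\right) + 23582 = \left(59 + 4356\right) + 23582 = 4415 + 23582 = 27997$)
$S + M{\left(157,k \right)} = 27997 + 144 = 28141$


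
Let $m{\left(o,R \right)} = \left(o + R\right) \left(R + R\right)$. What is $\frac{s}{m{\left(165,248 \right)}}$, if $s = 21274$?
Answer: $\frac{10637}{102424} \approx 0.10385$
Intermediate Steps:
$m{\left(o,R \right)} = 2 R \left(R + o\right)$ ($m{\left(o,R \right)} = \left(R + o\right) 2 R = 2 R \left(R + o\right)$)
$\frac{s}{m{\left(165,248 \right)}} = \frac{21274}{2 \cdot 248 \left(248 + 165\right)} = \frac{21274}{2 \cdot 248 \cdot 413} = \frac{21274}{204848} = 21274 \cdot \frac{1}{204848} = \frac{10637}{102424}$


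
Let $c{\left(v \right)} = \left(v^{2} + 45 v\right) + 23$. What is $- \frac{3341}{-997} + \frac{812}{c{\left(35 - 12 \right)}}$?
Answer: $\frac{6111731}{1582239} \approx 3.8627$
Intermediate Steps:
$c{\left(v \right)} = 23 + v^{2} + 45 v$
$- \frac{3341}{-997} + \frac{812}{c{\left(35 - 12 \right)}} = - \frac{3341}{-997} + \frac{812}{23 + \left(35 - 12\right)^{2} + 45 \left(35 - 12\right)} = \left(-3341\right) \left(- \frac{1}{997}\right) + \frac{812}{23 + \left(35 - 12\right)^{2} + 45 \left(35 - 12\right)} = \frac{3341}{997} + \frac{812}{23 + 23^{2} + 45 \cdot 23} = \frac{3341}{997} + \frac{812}{23 + 529 + 1035} = \frac{3341}{997} + \frac{812}{1587} = \frac{6111731}{1582239}$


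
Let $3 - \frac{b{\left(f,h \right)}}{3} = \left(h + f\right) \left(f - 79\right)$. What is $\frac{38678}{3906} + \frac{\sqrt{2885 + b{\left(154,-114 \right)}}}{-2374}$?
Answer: $\frac{19339}{1953} - \frac{i \sqrt{6106}}{2374} \approx 9.9022 - 0.032915 i$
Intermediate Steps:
$b{\left(f,h \right)} = 9 - 3 \left(-79 + f\right) \left(f + h\right)$ ($b{\left(f,h \right)} = 9 - 3 \left(h + f\right) \left(f - 79\right) = 9 - 3 \left(f + h\right) \left(-79 + f\right) = 9 - 3 \left(-79 + f\right) \left(f + h\right)$)
$\frac{38678}{3906} + \frac{\sqrt{2885 + b{\left(154,-114 \right)}}}{-2374} = \frac{38678}{3906} + \frac{\sqrt{2885 + \left(9 - 3 \cdot 154^{2} + 237 \cdot 154 + 237 \left(-114\right) - 462 \left(-114\right)\right)}}{-2374} = 38678 \cdot \frac{1}{3906} + \sqrt{2885 + \left(9 - 71148 + 36498 - 27018 + 52668\right)} \left(- \frac{1}{2374}\right) = \frac{19339}{1953} + \sqrt{2885 + \left(9 - 71148 + 36498 - 27018 + 52668\right)} \left(- \frac{1}{2374}\right) = \frac{19339}{1953} + \sqrt{2885 - 8991} \left(- \frac{1}{2374}\right) = \frac{19339}{1953} + \sqrt{-6106} \left(- \frac{1}{2374}\right) = \frac{19339}{1953} + i \sqrt{6106} \left(- \frac{1}{2374}\right) = \frac{19339}{1953} - \frac{i \sqrt{6106}}{2374}$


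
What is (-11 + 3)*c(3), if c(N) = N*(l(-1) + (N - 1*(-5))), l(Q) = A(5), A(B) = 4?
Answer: -288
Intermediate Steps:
l(Q) = 4
c(N) = N*(9 + N) (c(N) = N*(4 + (N - 1*(-5))) = N*(4 + (N + 5)) = N*(4 + (5 + N)) = N*(9 + N))
(-11 + 3)*c(3) = (-11 + 3)*(3*(9 + 3)) = -24*12 = -8*36 = -288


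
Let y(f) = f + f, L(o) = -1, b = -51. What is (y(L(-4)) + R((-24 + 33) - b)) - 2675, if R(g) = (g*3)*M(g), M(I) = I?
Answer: 8123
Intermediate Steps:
R(g) = 3*g² (R(g) = (g*3)*g = (3*g)*g = 3*g²)
y(f) = 2*f
(y(L(-4)) + R((-24 + 33) - b)) - 2675 = (2*(-1) + 3*((-24 + 33) - 1*(-51))²) - 2675 = (-2 + 3*(9 + 51)²) - 2675 = (-2 + 3*60²) - 2675 = (-2 + 3*3600) - 2675 = (-2 + 10800) - 2675 = 10798 - 2675 = 8123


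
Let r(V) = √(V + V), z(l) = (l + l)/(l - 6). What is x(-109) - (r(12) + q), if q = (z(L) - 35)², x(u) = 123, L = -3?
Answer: -9502/9 - 2*√6 ≈ -1060.7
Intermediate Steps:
z(l) = 2*l/(-6 + l) (z(l) = (2*l)/(-6 + l) = 2*l/(-6 + l))
r(V) = √2*√V (r(V) = √(2*V) = √2*√V)
q = 10609/9 (q = (2*(-3)/(-6 - 3) - 35)² = (2*(-3)/(-9) - 35)² = (2*(-3)*(-⅑) - 35)² = (⅔ - 35)² = (-103/3)² = 10609/9 ≈ 1178.8)
x(-109) - (r(12) + q) = 123 - (√2*√12 + 10609/9) = 123 - (√2*(2*√3) + 10609/9) = 123 - (2*√6 + 10609/9) = 123 - (10609/9 + 2*√6) = 123 + (-10609/9 - 2*√6) = -9502/9 - 2*√6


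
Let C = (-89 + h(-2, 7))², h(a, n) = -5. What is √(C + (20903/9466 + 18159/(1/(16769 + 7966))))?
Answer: 9*√496890130083434/9466 ≈ 21194.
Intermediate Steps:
C = 8836 (C = (-89 - 5)² = (-94)² = 8836)
√(C + (20903/9466 + 18159/(1/(16769 + 7966)))) = √(8836 + (20903/9466 + 18159/(1/(16769 + 7966)))) = √(8836 + (20903*(1/9466) + 18159/(1/24735))) = √(8836 + (20903/9466 + 18159/(1/24735))) = √(8836 + (20903/9466 + 18159*24735)) = √(8836 + (20903/9466 + 449162865)) = √(8836 + 4251775700993/9466) = √(4251859342569/9466) = 9*√496890130083434/9466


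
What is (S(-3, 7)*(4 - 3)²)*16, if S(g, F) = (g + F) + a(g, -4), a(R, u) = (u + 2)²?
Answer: 128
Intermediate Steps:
a(R, u) = (2 + u)²
S(g, F) = 4 + F + g (S(g, F) = (g + F) + (2 - 4)² = (F + g) + (-2)² = (F + g) + 4 = 4 + F + g)
(S(-3, 7)*(4 - 3)²)*16 = ((4 + 7 - 3)*(4 - 3)²)*16 = (8*1²)*16 = (8*1)*16 = 8*16 = 128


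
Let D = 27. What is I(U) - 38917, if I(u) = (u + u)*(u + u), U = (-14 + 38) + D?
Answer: -28513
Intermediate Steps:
U = 51 (U = (-14 + 38) + 27 = 24 + 27 = 51)
I(u) = 4*u² (I(u) = (2*u)*(2*u) = 4*u²)
I(U) - 38917 = 4*51² - 38917 = 4*2601 - 38917 = 10404 - 38917 = -28513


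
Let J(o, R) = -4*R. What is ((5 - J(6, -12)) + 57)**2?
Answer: 196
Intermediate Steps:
((5 - J(6, -12)) + 57)**2 = ((5 - (-4)*(-12)) + 57)**2 = ((5 - 1*48) + 57)**2 = ((5 - 48) + 57)**2 = (-43 + 57)**2 = 14**2 = 196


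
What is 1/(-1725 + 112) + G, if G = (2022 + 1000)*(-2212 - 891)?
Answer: -15125530059/1613 ≈ -9.3773e+6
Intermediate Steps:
G = -9377266 (G = 3022*(-3103) = -9377266)
1/(-1725 + 112) + G = 1/(-1725 + 112) - 9377266 = 1/(-1613) - 9377266 = -1/1613 - 9377266 = -15125530059/1613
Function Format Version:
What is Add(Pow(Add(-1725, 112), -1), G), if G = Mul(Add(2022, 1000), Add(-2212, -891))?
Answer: Rational(-15125530059, 1613) ≈ -9.3773e+6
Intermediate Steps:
G = -9377266 (G = Mul(3022, -3103) = -9377266)
Add(Pow(Add(-1725, 112), -1), G) = Add(Pow(Add(-1725, 112), -1), -9377266) = Add(Pow(-1613, -1), -9377266) = Add(Rational(-1, 1613), -9377266) = Rational(-15125530059, 1613)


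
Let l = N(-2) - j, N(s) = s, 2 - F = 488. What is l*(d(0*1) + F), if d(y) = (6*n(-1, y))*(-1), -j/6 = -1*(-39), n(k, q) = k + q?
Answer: -111360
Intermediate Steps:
F = -486 (F = 2 - 1*488 = 2 - 488 = -486)
j = -234 (j = -(-6)*(-39) = -6*39 = -234)
l = 232 (l = -2 - 1*(-234) = -2 + 234 = 232)
d(y) = 6 - 6*y (d(y) = (6*(-1 + y))*(-1) = (-6 + 6*y)*(-1) = 6 - 6*y)
l*(d(0*1) + F) = 232*((6 - 0) - 486) = 232*((6 - 6*0) - 486) = 232*((6 + 0) - 486) = 232*(6 - 486) = 232*(-480) = -111360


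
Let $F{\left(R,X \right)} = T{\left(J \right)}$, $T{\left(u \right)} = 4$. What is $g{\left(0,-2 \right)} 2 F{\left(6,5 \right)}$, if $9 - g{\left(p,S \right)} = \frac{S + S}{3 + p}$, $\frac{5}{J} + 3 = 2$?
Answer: $\frac{248}{3} \approx 82.667$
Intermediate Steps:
$J = -5$ ($J = \frac{5}{-3 + 2} = \frac{5}{-1} = 5 \left(-1\right) = -5$)
$g{\left(p,S \right)} = 9 - \frac{2 S}{3 + p}$ ($g{\left(p,S \right)} = 9 - \frac{S + S}{3 + p} = 9 - \frac{2 S}{3 + p}$)
$F{\left(R,X \right)} = 4$
$g{\left(0,-2 \right)} 2 F{\left(6,5 \right)} = \frac{27 - -4 + 9 \cdot 0}{3 + 0} \cdot 2 \cdot 4 = \frac{27 + 4 + 0}{3} \cdot 2 \cdot 4 = \frac{1}{3} \cdot 31 \cdot 2 \cdot 4 = \frac{31}{3} \cdot 2 \cdot 4 = \frac{62}{3} \cdot 4 = \frac{248}{3}$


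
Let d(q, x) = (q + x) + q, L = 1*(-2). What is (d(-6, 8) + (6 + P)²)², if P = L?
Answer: 144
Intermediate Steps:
L = -2
P = -2
d(q, x) = x + 2*q
(d(-6, 8) + (6 + P)²)² = ((8 + 2*(-6)) + (6 - 2)²)² = ((8 - 12) + 4²)² = (-4 + 16)² = 12² = 144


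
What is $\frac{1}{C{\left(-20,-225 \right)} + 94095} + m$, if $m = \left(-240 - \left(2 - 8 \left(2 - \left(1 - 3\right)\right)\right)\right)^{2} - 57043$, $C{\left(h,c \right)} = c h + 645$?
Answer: $- \frac{1284463319}{99240} \approx -12943.0$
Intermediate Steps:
$C{\left(h,c \right)} = 645 + c h$
$m = -12943$ ($m = \left(-240 - \left(2 - 8 \left(2 - -2\right)\right)\right)^{2} - 57043 = \left(-240 - \left(2 - 8 \left(2 + 2\right)\right)\right)^{2} - 57043 = \left(-240 + \left(8 \cdot 4 - 2\right)\right)^{2} - 57043 = \left(-240 + \left(32 - 2\right)\right)^{2} - 57043 = \left(-240 + 30\right)^{2} - 57043 = \left(-210\right)^{2} - 57043 = 44100 - 57043 = -12943$)
$\frac{1}{C{\left(-20,-225 \right)} + 94095} + m = \frac{1}{\left(645 - -4500\right) + 94095} - 12943 = \frac{1}{\left(645 + 4500\right) + 94095} - 12943 = \frac{1}{5145 + 94095} - 12943 = \frac{1}{99240} - 12943 = - \frac{1284463319}{99240}$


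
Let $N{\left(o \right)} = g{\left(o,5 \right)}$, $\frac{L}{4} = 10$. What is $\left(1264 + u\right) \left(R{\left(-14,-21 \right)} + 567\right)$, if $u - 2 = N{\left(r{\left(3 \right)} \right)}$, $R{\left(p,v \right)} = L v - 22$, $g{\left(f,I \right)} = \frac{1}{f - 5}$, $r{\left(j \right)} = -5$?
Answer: $- \frac{746881}{2} \approx -3.7344 \cdot 10^{5}$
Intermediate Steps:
$L = 40$ ($L = 4 \cdot 10 = 40$)
$g{\left(f,I \right)} = \frac{1}{-5 + f}$
$N{\left(o \right)} = \frac{1}{-5 + o}$
$R{\left(p,v \right)} = -22 + 40 v$ ($R{\left(p,v \right)} = 40 v - 22 = -22 + 40 v$)
$u = \frac{19}{10}$ ($u = 2 + \frac{1}{-5 - 5} = 2 + \frac{1}{-10} = 2 - \frac{1}{10} = \frac{19}{10} \approx 1.9$)
$\left(1264 + u\right) \left(R{\left(-14,-21 \right)} + 567\right) = \left(1264 + \frac{19}{10}\right) \left(\left(-22 + 40 \left(-21\right)\right) + 567\right) = \frac{12659 \left(\left(-22 - 840\right) + 567\right)}{10} = \frac{12659 \left(-862 + 567\right)}{10} = \frac{12659}{10} \left(-295\right) = - \frac{746881}{2}$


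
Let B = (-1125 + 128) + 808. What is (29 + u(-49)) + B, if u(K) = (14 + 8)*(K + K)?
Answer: -2316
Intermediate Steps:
B = -189 (B = -997 + 808 = -189)
u(K) = 44*K (u(K) = 22*(2*K) = 44*K)
(29 + u(-49)) + B = (29 + 44*(-49)) - 189 = (29 - 2156) - 189 = -2127 - 189 = -2316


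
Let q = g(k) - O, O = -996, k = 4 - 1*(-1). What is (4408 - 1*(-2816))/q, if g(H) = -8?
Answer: 1806/247 ≈ 7.3117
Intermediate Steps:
k = 5 (k = 4 + 1 = 5)
q = 988 (q = -8 - 1*(-996) = -8 + 996 = 988)
(4408 - 1*(-2816))/q = (4408 - 1*(-2816))/988 = (4408 + 2816)*(1/988) = 7224*(1/988) = 1806/247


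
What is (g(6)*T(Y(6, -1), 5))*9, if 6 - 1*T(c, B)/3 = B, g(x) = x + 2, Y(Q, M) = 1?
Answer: 216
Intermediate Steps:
g(x) = 2 + x
T(c, B) = 18 - 3*B
(g(6)*T(Y(6, -1), 5))*9 = ((2 + 6)*(18 - 3*5))*9 = (8*(18 - 15))*9 = (8*3)*9 = 24*9 = 216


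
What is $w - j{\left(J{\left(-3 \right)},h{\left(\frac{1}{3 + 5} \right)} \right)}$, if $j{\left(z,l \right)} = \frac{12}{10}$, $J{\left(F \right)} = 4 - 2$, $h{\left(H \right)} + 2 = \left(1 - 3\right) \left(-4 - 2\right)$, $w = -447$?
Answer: $- \frac{2241}{5} \approx -448.2$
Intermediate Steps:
$h{\left(H \right)} = 10$ ($h{\left(H \right)} = -2 + \left(1 - 3\right) \left(-4 - 2\right) = -2 - -12 = -2 + 12 = 10$)
$J{\left(F \right)} = 2$ ($J{\left(F \right)} = 4 - 2 = 2$)
$j{\left(z,l \right)} = \frac{6}{5}$ ($j{\left(z,l \right)} = 12 \cdot \frac{1}{10} = \frac{6}{5}$)
$w - j{\left(J{\left(-3 \right)},h{\left(\frac{1}{3 + 5} \right)} \right)} = -447 - \frac{6}{5} = - \frac{2241}{5}$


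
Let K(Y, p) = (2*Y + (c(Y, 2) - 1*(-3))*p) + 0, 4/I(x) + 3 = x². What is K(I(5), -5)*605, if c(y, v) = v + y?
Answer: -15455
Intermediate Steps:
I(x) = 4/(-3 + x²)
K(Y, p) = 2*Y + p*(5 + Y) (K(Y, p) = (2*Y + ((2 + Y) - 1*(-3))*p) + 0 = (2*Y + ((2 + Y) + 3)*p) + 0 = (2*Y + (5 + Y)*p) + 0 = (2*Y + p*(5 + Y)) + 0 = 2*Y + p*(5 + Y))
K(I(5), -5)*605 = (2*(4/(-3 + 5²)) + 5*(-5) + (4/(-3 + 5²))*(-5))*605 = (2*(4/(-3 + 25)) - 25 + (4/(-3 + 25))*(-5))*605 = (2*(4/22) - 25 + (4/22)*(-5))*605 = (2*(4*(1/22)) - 25 + (4*(1/22))*(-5))*605 = (2*(2/11) - 25 + (2/11)*(-5))*605 = (4/11 - 25 - 10/11)*605 = -281/11*605 = -15455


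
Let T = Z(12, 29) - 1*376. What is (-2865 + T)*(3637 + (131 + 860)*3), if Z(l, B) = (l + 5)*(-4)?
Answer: -21872490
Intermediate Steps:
Z(l, B) = -20 - 4*l (Z(l, B) = (5 + l)*(-4) = -20 - 4*l)
T = -444 (T = (-20 - 4*12) - 1*376 = (-20 - 48) - 376 = -68 - 376 = -444)
(-2865 + T)*(3637 + (131 + 860)*3) = (-2865 - 444)*(3637 + (131 + 860)*3) = -3309*(3637 + 991*3) = -3309*(3637 + 2973) = -3309*6610 = -21872490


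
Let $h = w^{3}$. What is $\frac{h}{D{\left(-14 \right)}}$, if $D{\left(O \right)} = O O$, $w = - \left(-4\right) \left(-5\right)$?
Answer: $- \frac{2000}{49} \approx -40.816$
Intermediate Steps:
$w = -20$ ($w = \left(-1\right) 20 = -20$)
$D{\left(O \right)} = O^{2}$
$h = -8000$ ($h = \left(-20\right)^{3} = -8000$)
$\frac{h}{D{\left(-14 \right)}} = - \frac{8000}{\left(-14\right)^{2}} = - \frac{8000}{196} = \left(-8000\right) \frac{1}{196} = - \frac{2000}{49}$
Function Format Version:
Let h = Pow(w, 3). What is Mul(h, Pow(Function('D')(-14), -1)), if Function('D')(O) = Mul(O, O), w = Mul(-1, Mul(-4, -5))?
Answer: Rational(-2000, 49) ≈ -40.816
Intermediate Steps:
w = -20 (w = Mul(-1, 20) = -20)
Function('D')(O) = Pow(O, 2)
h = -8000 (h = Pow(-20, 3) = -8000)
Mul(h, Pow(Function('D')(-14), -1)) = Mul(-8000, Pow(Pow(-14, 2), -1)) = Mul(-8000, Pow(196, -1)) = Mul(-8000, Rational(1, 196)) = Rational(-2000, 49)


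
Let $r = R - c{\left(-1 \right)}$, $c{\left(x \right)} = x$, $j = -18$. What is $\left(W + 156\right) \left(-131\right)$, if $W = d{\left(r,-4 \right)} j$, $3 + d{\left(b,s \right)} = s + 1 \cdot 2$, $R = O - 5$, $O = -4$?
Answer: $-32226$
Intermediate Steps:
$R = -9$ ($R = -4 - 5 = -9$)
$r = -8$ ($r = -9 - -1 = -9 + 1 = -8$)
$d{\left(b,s \right)} = -1 + s$ ($d{\left(b,s \right)} = -3 + \left(s + 1 \cdot 2\right) = -3 + \left(s + 2\right) = -3 + \left(2 + s\right) = -1 + s$)
$W = 90$ ($W = \left(-1 - 4\right) \left(-18\right) = \left(-5\right) \left(-18\right) = 90$)
$\left(W + 156\right) \left(-131\right) = \left(90 + 156\right) \left(-131\right) = 246 \left(-131\right) = -32226$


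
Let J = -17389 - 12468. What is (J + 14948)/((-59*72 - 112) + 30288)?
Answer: -14909/25928 ≈ -0.57502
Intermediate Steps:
J = -29857
(J + 14948)/((-59*72 - 112) + 30288) = (-29857 + 14948)/((-59*72 - 112) + 30288) = -14909/((-4248 - 112) + 30288) = -14909/(-4360 + 30288) = -14909/25928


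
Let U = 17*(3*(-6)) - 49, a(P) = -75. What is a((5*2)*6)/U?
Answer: 15/71 ≈ 0.21127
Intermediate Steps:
U = -355 (U = 17*(-18) - 49 = -306 - 49 = -355)
a((5*2)*6)/U = -75/(-355) = -75*(-1/355) = 15/71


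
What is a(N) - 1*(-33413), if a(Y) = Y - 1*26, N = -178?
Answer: 33209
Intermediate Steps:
a(Y) = -26 + Y (a(Y) = Y - 26 = -26 + Y)
a(N) - 1*(-33413) = (-26 - 178) - 1*(-33413) = -204 + 33413 = 33209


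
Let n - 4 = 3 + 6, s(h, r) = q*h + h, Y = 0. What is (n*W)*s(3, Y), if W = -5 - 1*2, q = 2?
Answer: -819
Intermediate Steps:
s(h, r) = 3*h (s(h, r) = 2*h + h = 3*h)
n = 13 (n = 4 + (3 + 6) = 4 + 9 = 13)
W = -7 (W = -5 - 2 = -7)
(n*W)*s(3, Y) = (13*(-7))*(3*3) = -91*9 = -819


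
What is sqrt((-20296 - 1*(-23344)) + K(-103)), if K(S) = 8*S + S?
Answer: sqrt(2121) ≈ 46.054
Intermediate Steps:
K(S) = 9*S
sqrt((-20296 - 1*(-23344)) + K(-103)) = sqrt((-20296 - 1*(-23344)) + 9*(-103)) = sqrt((-20296 + 23344) - 927) = sqrt(3048 - 927) = sqrt(2121)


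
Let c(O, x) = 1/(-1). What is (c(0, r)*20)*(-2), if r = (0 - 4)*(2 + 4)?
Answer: 40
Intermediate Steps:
r = -24 (r = -4*6 = -24)
c(O, x) = -1
(c(0, r)*20)*(-2) = -1*20*(-2) = -20*(-2) = 40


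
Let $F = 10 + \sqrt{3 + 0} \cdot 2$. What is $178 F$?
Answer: $1780 + 356 \sqrt{3} \approx 2396.6$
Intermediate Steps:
$F = 10 + 2 \sqrt{3}$ ($F = 10 + \sqrt{3} \cdot 2 = 10 + 2 \sqrt{3} \approx 13.464$)
$178 F = 178 \left(10 + 2 \sqrt{3}\right) = 1780 + 356 \sqrt{3}$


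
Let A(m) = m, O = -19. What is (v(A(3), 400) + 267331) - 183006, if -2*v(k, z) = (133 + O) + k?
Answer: 168533/2 ≈ 84267.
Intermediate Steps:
v(k, z) = -57 - k/2 (v(k, z) = -((133 - 19) + k)/2 = -(114 + k)/2 = -57 - k/2)
(v(A(3), 400) + 267331) - 183006 = ((-57 - ½*3) + 267331) - 183006 = ((-57 - 3/2) + 267331) - 183006 = (-117/2 + 267331) - 183006 = 534545/2 - 183006 = 168533/2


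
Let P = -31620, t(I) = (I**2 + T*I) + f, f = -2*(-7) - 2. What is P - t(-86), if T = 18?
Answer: -37480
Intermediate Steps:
f = 12 (f = 14 - 2 = 12)
t(I) = 12 + I**2 + 18*I (t(I) = (I**2 + 18*I) + 12 = 12 + I**2 + 18*I)
P - t(-86) = -31620 - (12 + (-86)**2 + 18*(-86)) = -31620 - (12 + 7396 - 1548) = -31620 - 1*5860 = -31620 - 5860 = -37480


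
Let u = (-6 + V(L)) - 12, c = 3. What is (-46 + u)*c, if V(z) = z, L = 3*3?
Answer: -165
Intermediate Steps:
L = 9
u = -9 (u = (-6 + 9) - 12 = 3 - 12 = -9)
(-46 + u)*c = (-46 - 9)*3 = -55*3 = -165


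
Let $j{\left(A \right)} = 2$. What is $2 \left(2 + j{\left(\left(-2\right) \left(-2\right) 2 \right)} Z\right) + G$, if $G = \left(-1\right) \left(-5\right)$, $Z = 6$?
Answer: $33$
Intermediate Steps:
$G = 5$
$2 \left(2 + j{\left(\left(-2\right) \left(-2\right) 2 \right)} Z\right) + G = 2 \left(2 + 2 \cdot 6\right) + 5 = 2 \left(2 + 12\right) + 5 = 2 \cdot 14 + 5 = 28 + 5 = 33$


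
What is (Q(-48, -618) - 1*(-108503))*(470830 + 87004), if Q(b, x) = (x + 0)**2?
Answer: 273576855118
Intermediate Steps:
Q(b, x) = x**2
(Q(-48, -618) - 1*(-108503))*(470830 + 87004) = ((-618)**2 - 1*(-108503))*(470830 + 87004) = (381924 + 108503)*557834 = 490427*557834 = 273576855118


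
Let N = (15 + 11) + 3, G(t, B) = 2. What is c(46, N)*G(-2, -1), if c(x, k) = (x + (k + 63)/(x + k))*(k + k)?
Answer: 410872/75 ≈ 5478.3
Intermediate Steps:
N = 29 (N = 26 + 3 = 29)
c(x, k) = 2*k*(x + (63 + k)/(k + x)) (c(x, k) = (x + (63 + k)/(k + x))*(2*k) = 2*k*(x + (63 + k)/(k + x)))
c(46, N)*G(-2, -1) = (2*29*(63 + 29 + 46² + 29*46)/(29 + 46))*2 = (2*29*(63 + 29 + 2116 + 1334)/75)*2 = (2*29*(1/75)*3542)*2 = (205436/75)*2 = 410872/75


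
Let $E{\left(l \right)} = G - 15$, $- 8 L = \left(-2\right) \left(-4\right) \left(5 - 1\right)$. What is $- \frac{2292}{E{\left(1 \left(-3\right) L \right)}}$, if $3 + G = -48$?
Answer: $\frac{382}{11} \approx 34.727$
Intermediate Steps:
$G = -51$ ($G = -3 - 48 = -51$)
$L = -4$ ($L = - \frac{\left(-2\right) \left(-4\right) \left(5 - 1\right)}{8} = - \frac{8 \cdot 4}{8} = \left(- \frac{1}{8}\right) 32 = -4$)
$E{\left(l \right)} = -66$ ($E{\left(l \right)} = -51 - 15 = -66$)
$- \frac{2292}{E{\left(1 \left(-3\right) L \right)}} = - \frac{2292}{-66} = \left(-2292\right) \left(- \frac{1}{66}\right) = \frac{382}{11}$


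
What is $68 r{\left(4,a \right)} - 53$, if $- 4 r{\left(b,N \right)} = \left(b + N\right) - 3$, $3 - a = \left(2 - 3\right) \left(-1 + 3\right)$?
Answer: $-155$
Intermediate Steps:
$a = 5$ ($a = 3 - \left(2 - 3\right) \left(-1 + 3\right) = 3 - \left(-1\right) 2 = 3 - -2 = 3 + 2 = 5$)
$r{\left(b,N \right)} = \frac{3}{4} - \frac{N}{4} - \frac{b}{4}$ ($r{\left(b,N \right)} = - \frac{\left(b + N\right) - 3}{4} = - \frac{\left(N + b\right) - 3}{4} = - \frac{-3 + N + b}{4} = \frac{3}{4} - \frac{N}{4} - \frac{b}{4}$)
$68 r{\left(4,a \right)} - 53 = 68 \left(\frac{3}{4} - \frac{5}{4} - 1\right) - 53 = 68 \left(- \frac{3}{2}\right) - 53 = -102 - 53 = -155$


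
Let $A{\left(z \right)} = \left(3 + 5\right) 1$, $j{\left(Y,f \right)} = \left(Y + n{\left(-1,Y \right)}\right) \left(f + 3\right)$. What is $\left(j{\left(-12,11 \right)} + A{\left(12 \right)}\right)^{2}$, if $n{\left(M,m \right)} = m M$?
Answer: $64$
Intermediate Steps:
$n{\left(M,m \right)} = M m$
$j{\left(Y,f \right)} = 0$ ($j{\left(Y,f \right)} = \left(Y - Y\right) \left(f + 3\right) = 0 \left(3 + f\right) = 0$)
$A{\left(z \right)} = 8$ ($A{\left(z \right)} = 8 \cdot 1 = 8$)
$\left(j{\left(-12,11 \right)} + A{\left(12 \right)}\right)^{2} = \left(0 + 8\right)^{2} = 8^{2} = 64$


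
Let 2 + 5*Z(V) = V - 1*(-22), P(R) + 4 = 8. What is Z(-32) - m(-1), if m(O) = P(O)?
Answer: -32/5 ≈ -6.4000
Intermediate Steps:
P(R) = 4 (P(R) = -4 + 8 = 4)
Z(V) = 4 + V/5 (Z(V) = -⅖ + (V - 1*(-22))/5 = -⅖ + (V + 22)/5 = -⅖ + (22 + V)/5 = -⅖ + (22/5 + V/5) = 4 + V/5)
m(O) = 4
Z(-32) - m(-1) = (4 + (⅕)*(-32)) - 1*4 = (4 - 32/5) - 4 = -12/5 - 4 = -32/5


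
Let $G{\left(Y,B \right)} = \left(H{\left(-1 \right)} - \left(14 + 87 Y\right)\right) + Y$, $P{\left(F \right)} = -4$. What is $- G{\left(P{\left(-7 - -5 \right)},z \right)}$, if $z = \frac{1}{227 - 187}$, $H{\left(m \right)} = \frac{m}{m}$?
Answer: $-331$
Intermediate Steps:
$H{\left(m \right)} = 1$
$z = \frac{1}{40} \approx 0.025$
$G{\left(Y,B \right)} = -13 - 86 Y$ ($G{\left(Y,B \right)} = \left(1 - \left(14 + 87 Y\right)\right) + Y = \left(-13 - 87 Y\right) + Y = -13 - 86 Y$)
$- G{\left(P{\left(-7 - -5 \right)},z \right)} = - (-13 - -344) = - (-13 + 344) = \left(-1\right) 331 = -331$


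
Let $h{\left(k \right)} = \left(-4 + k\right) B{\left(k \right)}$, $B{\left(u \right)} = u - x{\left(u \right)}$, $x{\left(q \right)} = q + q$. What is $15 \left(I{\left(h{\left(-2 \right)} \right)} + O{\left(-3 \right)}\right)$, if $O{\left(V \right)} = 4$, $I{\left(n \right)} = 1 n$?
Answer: $-120$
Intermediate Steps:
$x{\left(q \right)} = 2 q$
$B{\left(u \right)} = - u$ ($B{\left(u \right)} = u - 2 u = - u$)
$h{\left(k \right)} = - k \left(-4 + k\right)$ ($h{\left(k \right)} = \left(-4 + k\right) \left(- k\right) = - k \left(-4 + k\right)$)
$I{\left(n \right)} = n$
$15 \left(I{\left(h{\left(-2 \right)} \right)} + O{\left(-3 \right)}\right) = 15 \left(- 2 \left(4 - -2\right) + 4\right) = 15 \left(- 2 \left(4 + 2\right) + 4\right) = 15 \left(\left(-2\right) 6 + 4\right) = 15 \left(-12 + 4\right) = 15 \left(-8\right) = -120$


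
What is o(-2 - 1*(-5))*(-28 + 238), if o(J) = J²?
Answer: 1890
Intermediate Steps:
o(-2 - 1*(-5))*(-28 + 238) = (-2 - 1*(-5))²*(-28 + 238) = (-2 + 5)²*210 = 3²*210 = 9*210 = 1890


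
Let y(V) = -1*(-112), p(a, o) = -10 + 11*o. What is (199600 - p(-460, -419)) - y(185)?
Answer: 204107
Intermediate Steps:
y(V) = 112
(199600 - p(-460, -419)) - y(185) = (199600 - (-10 + 11*(-419))) - 1*112 = (199600 - (-10 - 4609)) - 112 = (199600 - 1*(-4619)) - 112 = (199600 + 4619) - 112 = 204219 - 112 = 204107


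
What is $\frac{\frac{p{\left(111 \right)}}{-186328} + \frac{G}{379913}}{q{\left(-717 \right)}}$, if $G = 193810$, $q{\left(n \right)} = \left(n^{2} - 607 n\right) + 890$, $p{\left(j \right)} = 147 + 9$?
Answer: $\frac{9013240813}{16815756024958468} \approx 5.36 \cdot 10^{-7}$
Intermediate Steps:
$p{\left(j \right)} = 156$
$q{\left(n \right)} = 890 + n^{2} - 607 n$
$\frac{\frac{p{\left(111 \right)}}{-186328} + \frac{G}{379913}}{q{\left(-717 \right)}} = \frac{\frac{156}{-186328} + \frac{193810}{379913}}{890 + \left(-717\right)^{2} - -435219} = \frac{156 \left(- \frac{1}{186328}\right) + 193810 \cdot \frac{1}{379913}}{890 + 514089 + 435219} = \frac{- \frac{39}{46582} + \frac{193810}{379913}}{950198} = \frac{9013240813}{17697107366} \cdot \frac{1}{950198} = \frac{9013240813}{16815756024958468}$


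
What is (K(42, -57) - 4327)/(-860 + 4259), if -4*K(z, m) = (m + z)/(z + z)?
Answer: -484619/380688 ≈ -1.2730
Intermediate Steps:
K(z, m) = -(m + z)/(8*z) (K(z, m) = -(m + z)/(4*(z + z)) = -(m + z)/(4*(2*z)) = -(m + z)*1/(2*z)/4 = -(m + z)/(8*z))
(K(42, -57) - 4327)/(-860 + 4259) = ((⅛)*(-1*(-57) - 1*42)/42 - 4327)/(-860 + 4259) = ((⅛)*(1/42)*(57 - 42) - 4327)/3399 = ((⅛)*(1/42)*15 - 4327)*(1/3399) = (5/112 - 4327)*(1/3399) = -484619/112*1/3399 = -484619/380688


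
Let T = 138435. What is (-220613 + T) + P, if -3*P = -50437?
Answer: -196097/3 ≈ -65366.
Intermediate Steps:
P = 50437/3 (P = -⅓*(-50437) = 50437/3 ≈ 16812.)
(-220613 + T) + P = (-220613 + 138435) + 50437/3 = -82178 + 50437/3 = -196097/3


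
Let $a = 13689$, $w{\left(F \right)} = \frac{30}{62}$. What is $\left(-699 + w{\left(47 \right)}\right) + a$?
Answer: $\frac{402705}{31} \approx 12990.0$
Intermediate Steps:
$w{\left(F \right)} = \frac{15}{31}$ ($w{\left(F \right)} = 30 \cdot \frac{1}{62} = \frac{15}{31}$)
$\left(-699 + w{\left(47 \right)}\right) + a = \left(-699 + \frac{15}{31}\right) + 13689 = - \frac{21654}{31} + 13689 = \frac{402705}{31}$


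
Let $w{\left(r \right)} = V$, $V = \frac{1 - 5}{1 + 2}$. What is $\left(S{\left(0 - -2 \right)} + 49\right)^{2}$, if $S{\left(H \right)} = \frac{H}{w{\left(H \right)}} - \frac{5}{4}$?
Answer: $\frac{34225}{16} \approx 2139.1$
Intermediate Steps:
$V = - \frac{4}{3} \approx -1.3333$
$w{\left(r \right)} = - \frac{4}{3}$
$S{\left(H \right)} = - \frac{5}{4} - \frac{3 H}{4}$ ($S{\left(H \right)} = \frac{H}{- \frac{4}{3}} - \frac{5}{4} = H \left(- \frac{3}{4}\right) - \frac{5}{4} = - \frac{3 H}{4} - \frac{5}{4} = - \frac{5}{4} - \frac{3 H}{4}$)
$\left(S{\left(0 - -2 \right)} + 49\right)^{2} = \left(\left(- \frac{5}{4} - \frac{3 \left(0 - -2\right)}{4}\right) + 49\right)^{2} = \left(\left(- \frac{5}{4} - \frac{3 \left(0 + 2\right)}{4}\right) + 49\right)^{2} = \left(\left(- \frac{5}{4} - \frac{3}{2}\right) + 49\right)^{2} = \left(- \frac{11}{4} + 49\right)^{2} = \left(\frac{185}{4}\right)^{2} = \frac{34225}{16}$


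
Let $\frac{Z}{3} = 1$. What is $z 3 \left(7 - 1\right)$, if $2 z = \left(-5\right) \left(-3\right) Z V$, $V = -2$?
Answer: $-810$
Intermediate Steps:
$Z = 3$ ($Z = 3 \cdot 1 = 3$)
$z = -45$ ($z = \frac{\left(-5\right) \left(-3\right) 3 \left(-2\right)}{2} = \frac{15 \cdot 3 \left(-2\right)}{2} = \frac{45 \left(-2\right)}{2} = \frac{1}{2} \left(-90\right) = -45$)
$z 3 \left(7 - 1\right) = - 45 \cdot 3 \left(7 - 1\right) = - 45 \cdot 3 \cdot 6 = \left(-45\right) 18 = -810$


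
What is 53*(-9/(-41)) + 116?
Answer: 5233/41 ≈ 127.63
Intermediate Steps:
53*(-9/(-41)) + 116 = 53*(-9*(-1/41)) + 116 = 53*(9/41) + 116 = 477/41 + 116 = 5233/41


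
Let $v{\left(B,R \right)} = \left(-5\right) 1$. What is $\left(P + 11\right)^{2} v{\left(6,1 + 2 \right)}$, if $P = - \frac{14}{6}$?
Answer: $- \frac{3380}{9} \approx -375.56$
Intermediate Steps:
$v{\left(B,R \right)} = -5$
$P = - \frac{7}{3}$ ($P = \left(-14\right) \frac{1}{6} = - \frac{7}{3} \approx -2.3333$)
$\left(P + 11\right)^{2} v{\left(6,1 + 2 \right)} = \left(- \frac{7}{3} + 11\right)^{2} \left(-5\right) = \left(\frac{26}{3}\right)^{2} \left(-5\right) = \frac{676}{9} \left(-5\right) = - \frac{3380}{9}$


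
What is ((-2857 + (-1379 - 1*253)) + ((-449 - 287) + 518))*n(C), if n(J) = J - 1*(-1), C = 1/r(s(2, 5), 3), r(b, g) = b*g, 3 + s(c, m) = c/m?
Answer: -53346/13 ≈ -4103.5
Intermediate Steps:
s(c, m) = -3 + c/m
C = -5/39 (C = 1/((-3 + 2/5)*3) = 1/((-3 + 2*(⅕))*3) = 1/((-3 + ⅖)*3) = 1/(-13/5*3) = 1/(-39/5) = -5/39 ≈ -0.12821)
n(J) = 1 + J (n(J) = J + 1 = 1 + J)
((-2857 + (-1379 - 1*253)) + ((-449 - 287) + 518))*n(C) = ((-2857 + (-1379 - 1*253)) + ((-449 - 287) + 518))*(1 - 5/39) = ((-2857 + (-1379 - 253)) + (-736 + 518))*(34/39) = ((-2857 - 1632) - 218)*(34/39) = (-4489 - 218)*(34/39) = -4707*34/39 = -53346/13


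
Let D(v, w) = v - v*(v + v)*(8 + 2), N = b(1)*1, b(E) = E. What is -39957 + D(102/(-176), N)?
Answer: -77370879/1936 ≈ -39964.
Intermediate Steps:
N = 1 (N = 1*1 = 1)
D(v, w) = v - 20*v**2 (D(v, w) = v - v*(2*v)*10 = v - v*20*v = v - 20*v**2)
-39957 + D(102/(-176), N) = -39957 + (102/(-176))*(1 - 2040/(-176)) = -39957 + (102*(-1/176))*(1 - 2040*(-1)/176) = -39957 - 51*(1 - 20*(-51/88))/88 = -39957 - 51*(1 + 255/22)/88 = -39957 - 51/88*277/22 = -39957 - 14127/1936 = -77370879/1936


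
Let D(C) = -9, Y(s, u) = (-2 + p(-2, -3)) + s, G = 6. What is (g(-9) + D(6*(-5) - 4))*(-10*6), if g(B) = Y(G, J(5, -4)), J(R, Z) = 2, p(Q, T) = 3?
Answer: 120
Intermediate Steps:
Y(s, u) = 1 + s (Y(s, u) = (-2 + 3) + s = 1 + s)
g(B) = 7 (g(B) = 1 + 6 = 7)
(g(-9) + D(6*(-5) - 4))*(-10*6) = (7 - 9)*(-10*6) = -2*(-60) = 120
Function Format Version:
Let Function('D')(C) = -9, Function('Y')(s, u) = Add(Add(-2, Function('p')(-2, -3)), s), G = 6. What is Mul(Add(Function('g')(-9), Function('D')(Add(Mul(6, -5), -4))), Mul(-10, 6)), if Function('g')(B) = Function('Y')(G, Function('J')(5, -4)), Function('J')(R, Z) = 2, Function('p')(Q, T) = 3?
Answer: 120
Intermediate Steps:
Function('Y')(s, u) = Add(1, s) (Function('Y')(s, u) = Add(Add(-2, 3), s) = Add(1, s))
Function('g')(B) = 7 (Function('g')(B) = Add(1, 6) = 7)
Mul(Add(Function('g')(-9), Function('D')(Add(Mul(6, -5), -4))), Mul(-10, 6)) = Mul(Add(7, -9), Mul(-10, 6)) = Mul(-2, -60) = 120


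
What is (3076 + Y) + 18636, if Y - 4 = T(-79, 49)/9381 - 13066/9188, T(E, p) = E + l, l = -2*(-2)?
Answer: 311939308067/14365438 ≈ 21715.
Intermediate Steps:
l = 4
T(E, p) = 4 + E (T(E, p) = E + 4 = 4 + E)
Y = 36918211/14365438 (Y = 4 + ((4 - 79)/9381 - 13066/9188) = 4 + (-75*1/9381 - 13066*1/9188) = 4 + (-25/3127 - 6533/4594) = 4 - 20543541/14365438 = 36918211/14365438 ≈ 2.5699)
(3076 + Y) + 18636 = (3076 + 36918211/14365438) + 18636 = 44225005499/14365438 + 18636 = 311939308067/14365438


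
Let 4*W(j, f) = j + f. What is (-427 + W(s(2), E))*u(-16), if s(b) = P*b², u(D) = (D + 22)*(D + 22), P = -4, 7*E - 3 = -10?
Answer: -15525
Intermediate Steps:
E = -1 (E = 3/7 + (⅐)*(-10) = 3/7 - 10/7 = -1)
u(D) = (22 + D)² (u(D) = (22 + D)*(22 + D) = (22 + D)²)
s(b) = -4*b²
W(j, f) = f/4 + j/4 (W(j, f) = (j + f)/4 = (f + j)/4 = f/4 + j/4)
(-427 + W(s(2), E))*u(-16) = (-427 + ((¼)*(-1) + (-4*2²)/4))*(22 - 16)² = (-427 + (-¼ + (-4*4)/4))*6² = (-427 + (-¼ + (¼)*(-16)))*36 = (-427 + (-¼ - 4))*36 = (-427 - 17/4)*36 = -1725/4*36 = -15525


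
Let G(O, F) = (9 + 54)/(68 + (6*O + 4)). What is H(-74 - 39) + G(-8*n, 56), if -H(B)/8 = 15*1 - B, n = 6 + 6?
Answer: -8193/8 ≈ -1024.1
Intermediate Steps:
n = 12
G(O, F) = 63/(72 + 6*O) (G(O, F) = 63/(68 + (4 + 6*O)) = 63/(72 + 6*O))
H(B) = -120 + 8*B (H(B) = -8*(15*1 - B) = -8*(15 - B) = -120 + 8*B)
H(-74 - 39) + G(-8*n, 56) = (-120 + 8*(-74 - 39)) + 21/(2*(12 - 8*12)) = (-120 + 8*(-113)) + 21/(2*(12 - 96)) = (-120 - 904) + (21/2)/(-84) = -1024 + (21/2)*(-1/84) = -1024 - ⅛ = -8193/8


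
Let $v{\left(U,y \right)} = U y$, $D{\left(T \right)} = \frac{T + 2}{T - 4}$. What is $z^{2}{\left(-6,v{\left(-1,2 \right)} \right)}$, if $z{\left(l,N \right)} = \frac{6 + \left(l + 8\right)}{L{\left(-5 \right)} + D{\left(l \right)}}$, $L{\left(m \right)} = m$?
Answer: $\frac{1600}{529} \approx 3.0246$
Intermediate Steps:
$D{\left(T \right)} = \frac{2 + T}{-4 + T}$
$z{\left(l,N \right)} = \frac{14 + l}{-5 + \frac{2 + l}{-4 + l}}$ ($z{\left(l,N \right)} = \frac{6 + \left(l + 8\right)}{-5 + \frac{2 + l}{-4 + l}} = \frac{6 + \left(8 + l\right)}{-5 + \frac{2 + l}{-4 + l}} = \frac{14 + l}{-5 + \frac{2 + l}{-4 + l}}$)
$z^{2}{\left(-6,v{\left(-1,2 \right)} \right)} = \left(- \frac{\left(-4 - 6\right) \left(14 - 6\right)}{-22 + 4 \left(-6\right)}\right)^{2} = \left(\left(-1\right) \frac{1}{-22 - 24} \left(-10\right) 8\right)^{2} = \left(\left(-1\right) \frac{1}{-46} \left(-10\right) 8\right)^{2} = \left(\left(-1\right) \left(- \frac{1}{46}\right) \left(-10\right) 8\right)^{2} = \left(- \frac{40}{23}\right)^{2} = \frac{1600}{529}$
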